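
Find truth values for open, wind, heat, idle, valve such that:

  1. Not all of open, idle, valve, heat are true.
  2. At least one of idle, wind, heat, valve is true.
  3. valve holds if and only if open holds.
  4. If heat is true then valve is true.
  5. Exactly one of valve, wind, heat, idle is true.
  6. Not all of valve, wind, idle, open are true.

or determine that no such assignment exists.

open: True, wind: False, heat: False, idle: False, valve: True

  (1) {open, idle, valve, heat}: 2/4 true — not all ✓
  (2) {idle, wind, heat, valve}: 1 true — at least one ✓
  (3) valve=T, open=T — same ✓
  (4) heat=F ⇒ valve: vacuous ✓
  (5) {valve, wind, heat, idle}: 1 true — exactly one ✓
  (6) {valve, wind, idle, open}: 2/4 true — not all ✓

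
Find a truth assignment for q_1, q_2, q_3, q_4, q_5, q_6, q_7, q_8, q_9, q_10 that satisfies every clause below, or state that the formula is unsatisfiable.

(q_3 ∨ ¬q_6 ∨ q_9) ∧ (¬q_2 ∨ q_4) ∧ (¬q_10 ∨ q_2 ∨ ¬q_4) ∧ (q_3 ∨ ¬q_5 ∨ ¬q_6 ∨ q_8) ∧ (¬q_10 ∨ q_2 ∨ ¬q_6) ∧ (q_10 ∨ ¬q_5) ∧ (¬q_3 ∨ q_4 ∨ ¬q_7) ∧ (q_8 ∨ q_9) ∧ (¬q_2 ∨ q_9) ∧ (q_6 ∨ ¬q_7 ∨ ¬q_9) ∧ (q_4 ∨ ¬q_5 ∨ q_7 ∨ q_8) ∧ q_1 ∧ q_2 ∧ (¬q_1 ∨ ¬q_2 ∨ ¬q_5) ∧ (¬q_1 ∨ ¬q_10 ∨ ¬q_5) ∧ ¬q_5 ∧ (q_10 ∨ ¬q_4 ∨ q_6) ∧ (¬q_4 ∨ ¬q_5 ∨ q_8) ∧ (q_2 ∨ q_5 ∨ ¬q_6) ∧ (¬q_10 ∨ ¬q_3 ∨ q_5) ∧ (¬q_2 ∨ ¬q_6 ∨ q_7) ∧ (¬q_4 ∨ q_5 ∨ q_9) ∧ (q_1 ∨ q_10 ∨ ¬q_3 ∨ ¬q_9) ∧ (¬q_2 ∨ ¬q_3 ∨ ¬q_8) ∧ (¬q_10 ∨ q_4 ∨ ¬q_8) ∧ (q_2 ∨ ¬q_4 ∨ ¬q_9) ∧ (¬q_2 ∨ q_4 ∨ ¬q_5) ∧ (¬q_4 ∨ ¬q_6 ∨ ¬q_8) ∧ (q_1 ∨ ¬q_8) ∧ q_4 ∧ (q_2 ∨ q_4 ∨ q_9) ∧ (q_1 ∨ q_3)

q_1 = True, q_2 = True, q_3 = False, q_4 = True, q_5 = False, q_6 = True, q_7 = True, q_8 = False, q_9 = True, q_10 = False

Unit clause (q_1) forces q_1 = True.
Unit clause (q_2) forces q_2 = True.
In (¬q_1 ∨ ¬q_2 ∨ ¬q_5) only ¬q_5 is left, so q_5 = False.
Unit clause (q_4) forces q_4 = True.
In (¬q_2 ∨ q_9) only q_9 is left, so q_9 = True.
Set q_3 = False.
Set q_6 = True.
  then (¬q_2 ∨ ¬q_6 ∨ q_7) forces q_7 = True.
  then (¬q_4 ∨ ¬q_6 ∨ ¬q_8) forces q_8 = False.
Set q_10 = False.
All clauses satisfied.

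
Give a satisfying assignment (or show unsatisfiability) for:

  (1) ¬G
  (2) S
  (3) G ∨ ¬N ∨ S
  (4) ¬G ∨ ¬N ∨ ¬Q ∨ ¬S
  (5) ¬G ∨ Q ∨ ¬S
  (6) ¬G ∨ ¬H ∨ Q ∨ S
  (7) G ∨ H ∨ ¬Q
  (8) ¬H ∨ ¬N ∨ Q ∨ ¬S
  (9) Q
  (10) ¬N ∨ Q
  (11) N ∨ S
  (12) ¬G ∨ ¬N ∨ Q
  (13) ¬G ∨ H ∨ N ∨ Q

Q = True, G = False, S = True, H = True, N = False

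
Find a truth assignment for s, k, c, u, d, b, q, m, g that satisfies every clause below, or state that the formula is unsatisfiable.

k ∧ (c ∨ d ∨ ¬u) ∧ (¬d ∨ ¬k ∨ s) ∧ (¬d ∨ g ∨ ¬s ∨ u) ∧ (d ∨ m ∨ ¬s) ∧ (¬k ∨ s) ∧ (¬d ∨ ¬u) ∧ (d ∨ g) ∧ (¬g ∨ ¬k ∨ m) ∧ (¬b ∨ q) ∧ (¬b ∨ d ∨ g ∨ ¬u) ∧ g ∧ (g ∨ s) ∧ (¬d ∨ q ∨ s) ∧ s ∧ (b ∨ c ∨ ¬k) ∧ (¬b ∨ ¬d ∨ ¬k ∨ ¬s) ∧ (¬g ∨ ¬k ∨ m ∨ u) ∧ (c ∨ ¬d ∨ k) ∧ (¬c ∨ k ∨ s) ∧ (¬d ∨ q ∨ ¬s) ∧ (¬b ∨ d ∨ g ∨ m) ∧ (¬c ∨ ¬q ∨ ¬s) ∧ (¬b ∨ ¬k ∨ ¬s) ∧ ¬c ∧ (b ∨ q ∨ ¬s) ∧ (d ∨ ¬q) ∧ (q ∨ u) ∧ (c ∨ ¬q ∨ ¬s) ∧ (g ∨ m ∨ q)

Case s = True:
  (k) forces k = True.
  (g) forces g = True.
  (¬g ∨ ¬k ∨ m) forces m = True.
  (¬b ∨ ¬k ∨ ¬s) forces b = False.
  (b ∨ c ∨ ¬k) forces c = True.
  Clause (¬c) is falsified — contradiction.
Case s = False:
  Clause (s) is falsified — contradiction.
Both cases fail, so the formula is unsatisfiable.

Unsatisfiable — no assignment works.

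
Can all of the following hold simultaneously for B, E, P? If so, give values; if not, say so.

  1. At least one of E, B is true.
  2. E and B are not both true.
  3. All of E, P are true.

B: False; E: True; P: True

  (1) {E, B}: 1 true — at least one ✓
  (2) E=T, B=F — not both ✓
  (3) {E, P}: all 2 true ✓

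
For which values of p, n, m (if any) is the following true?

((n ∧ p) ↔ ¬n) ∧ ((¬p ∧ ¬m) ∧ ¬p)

p: False, n: True, m: False

  (n ∧ p) ↔ ¬n = True
    n ∧ p = False
    ¬n = False
  (¬p ∧ ¬m) ∧ ¬p = True
    ¬p ∧ ¬m = True
      ¬p = True
      ¬m = True
    ¬p = True
Both conjuncts True, so the formula holds.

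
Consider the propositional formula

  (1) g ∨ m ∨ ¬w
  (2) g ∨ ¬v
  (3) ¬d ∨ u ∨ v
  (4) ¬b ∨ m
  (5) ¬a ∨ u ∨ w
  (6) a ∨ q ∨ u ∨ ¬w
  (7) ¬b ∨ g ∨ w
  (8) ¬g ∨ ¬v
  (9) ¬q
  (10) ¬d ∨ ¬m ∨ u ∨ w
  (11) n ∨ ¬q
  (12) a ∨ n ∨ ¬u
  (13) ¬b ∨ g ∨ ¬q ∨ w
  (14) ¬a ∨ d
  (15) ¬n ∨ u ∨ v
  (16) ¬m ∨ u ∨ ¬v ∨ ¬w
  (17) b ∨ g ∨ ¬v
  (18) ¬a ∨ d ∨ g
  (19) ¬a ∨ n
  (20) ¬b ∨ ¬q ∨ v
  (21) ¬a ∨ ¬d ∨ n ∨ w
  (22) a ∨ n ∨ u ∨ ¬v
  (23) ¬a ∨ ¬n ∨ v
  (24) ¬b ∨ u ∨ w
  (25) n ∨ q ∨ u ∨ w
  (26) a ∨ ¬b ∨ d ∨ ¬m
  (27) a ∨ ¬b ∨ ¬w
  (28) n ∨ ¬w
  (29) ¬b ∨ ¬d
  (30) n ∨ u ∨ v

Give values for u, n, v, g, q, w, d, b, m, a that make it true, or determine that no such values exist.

u=T, n=T, v=F, g=T, q=F, w=T, d=F, b=F, m=T, a=F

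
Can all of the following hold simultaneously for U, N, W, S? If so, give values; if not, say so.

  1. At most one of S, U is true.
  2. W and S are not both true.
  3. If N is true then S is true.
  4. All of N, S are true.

U: False; N: True; W: False; S: True

  (1) {S, U}: 1 true — at most one ✓
  (2) W=F, S=T — not both ✓
  (3) N=T ⇒ S: T ✓
  (4) {N, S}: all 2 true ✓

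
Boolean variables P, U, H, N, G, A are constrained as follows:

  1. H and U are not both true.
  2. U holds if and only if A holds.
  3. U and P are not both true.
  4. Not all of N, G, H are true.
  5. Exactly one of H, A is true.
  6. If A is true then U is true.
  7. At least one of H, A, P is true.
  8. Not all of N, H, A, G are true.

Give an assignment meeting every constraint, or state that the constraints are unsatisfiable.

P = True, U = False, H = True, N = False, G = False, A = False

  (1) H=T, U=F — not both ✓
  (2) U=F, A=F — same ✓
  (3) U=F, P=T — not both ✓
  (4) {N, G, H}: 1/3 true — not all ✓
  (5) {H, A}: 1 true — exactly one ✓
  (6) A=F ⇒ U: vacuous ✓
  (7) {H, A, P}: 2 true — at least one ✓
  (8) {N, H, A, G}: 1/4 true — not all ✓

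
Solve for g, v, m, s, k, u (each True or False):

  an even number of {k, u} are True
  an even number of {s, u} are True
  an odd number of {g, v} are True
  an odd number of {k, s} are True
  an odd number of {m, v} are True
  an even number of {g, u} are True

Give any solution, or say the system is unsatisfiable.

Unsatisfiable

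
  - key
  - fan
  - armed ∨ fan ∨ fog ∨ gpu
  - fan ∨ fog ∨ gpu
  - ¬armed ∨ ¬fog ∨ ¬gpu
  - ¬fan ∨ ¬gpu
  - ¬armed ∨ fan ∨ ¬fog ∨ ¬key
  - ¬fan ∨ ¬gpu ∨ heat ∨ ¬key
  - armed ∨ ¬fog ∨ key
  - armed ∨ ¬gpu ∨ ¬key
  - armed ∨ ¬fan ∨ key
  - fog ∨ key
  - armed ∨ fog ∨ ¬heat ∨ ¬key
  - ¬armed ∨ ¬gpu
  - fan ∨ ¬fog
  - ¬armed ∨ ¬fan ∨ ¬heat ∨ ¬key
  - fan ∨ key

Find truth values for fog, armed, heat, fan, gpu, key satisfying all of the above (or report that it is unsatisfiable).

fog: False, armed: True, heat: False, fan: True, gpu: False, key: True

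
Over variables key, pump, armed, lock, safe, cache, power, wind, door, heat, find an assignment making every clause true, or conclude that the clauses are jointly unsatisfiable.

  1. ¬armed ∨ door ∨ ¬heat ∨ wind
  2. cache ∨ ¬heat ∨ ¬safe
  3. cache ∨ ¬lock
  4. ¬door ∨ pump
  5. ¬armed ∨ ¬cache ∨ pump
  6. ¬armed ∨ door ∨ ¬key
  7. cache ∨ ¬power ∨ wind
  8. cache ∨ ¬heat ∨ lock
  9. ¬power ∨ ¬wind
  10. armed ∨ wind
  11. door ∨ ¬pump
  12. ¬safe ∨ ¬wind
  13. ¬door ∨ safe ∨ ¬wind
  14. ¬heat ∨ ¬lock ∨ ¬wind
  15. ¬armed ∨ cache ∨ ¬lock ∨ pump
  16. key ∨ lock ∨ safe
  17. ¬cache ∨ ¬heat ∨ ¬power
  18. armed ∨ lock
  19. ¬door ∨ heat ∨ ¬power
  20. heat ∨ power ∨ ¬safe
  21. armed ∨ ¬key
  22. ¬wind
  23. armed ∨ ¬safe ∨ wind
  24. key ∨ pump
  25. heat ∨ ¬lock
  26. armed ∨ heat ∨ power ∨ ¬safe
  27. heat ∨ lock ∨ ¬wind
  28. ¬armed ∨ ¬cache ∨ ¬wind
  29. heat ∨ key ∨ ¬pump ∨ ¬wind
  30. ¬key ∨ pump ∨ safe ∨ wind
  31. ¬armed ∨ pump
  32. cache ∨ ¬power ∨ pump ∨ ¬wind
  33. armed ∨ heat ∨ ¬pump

Unit clause (¬wind) forces wind = False.
In (armed ∨ wind) only armed is left, so armed = True.
In (¬armed ∨ pump) only pump is left, so pump = True.
In (door ∨ ¬pump) only door is left, so door = True.
Set key = True.
Set lock = False.
Set safe = False.
Set cache = True.
Set power = False.
Set heat = False.
All clauses satisfied.

key = True; pump = True; armed = True; lock = False; safe = False; cache = True; power = False; wind = False; door = True; heat = False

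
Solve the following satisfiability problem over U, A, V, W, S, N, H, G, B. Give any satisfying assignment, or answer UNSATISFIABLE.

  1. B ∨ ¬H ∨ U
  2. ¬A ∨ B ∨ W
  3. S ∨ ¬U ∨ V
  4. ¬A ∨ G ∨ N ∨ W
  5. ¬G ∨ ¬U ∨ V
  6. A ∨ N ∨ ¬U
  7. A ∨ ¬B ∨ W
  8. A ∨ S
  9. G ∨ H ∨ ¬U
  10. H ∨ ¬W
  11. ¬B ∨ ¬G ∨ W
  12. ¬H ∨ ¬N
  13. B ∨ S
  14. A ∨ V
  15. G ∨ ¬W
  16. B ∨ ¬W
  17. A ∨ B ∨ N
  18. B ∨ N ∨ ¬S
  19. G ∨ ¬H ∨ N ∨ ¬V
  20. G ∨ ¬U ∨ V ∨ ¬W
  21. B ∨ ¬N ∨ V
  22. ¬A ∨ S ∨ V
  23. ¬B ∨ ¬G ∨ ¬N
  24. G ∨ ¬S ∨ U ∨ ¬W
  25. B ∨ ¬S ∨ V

U = True; A = False; V = True; W = False; S = True; N = True; H = False; G = True; B = False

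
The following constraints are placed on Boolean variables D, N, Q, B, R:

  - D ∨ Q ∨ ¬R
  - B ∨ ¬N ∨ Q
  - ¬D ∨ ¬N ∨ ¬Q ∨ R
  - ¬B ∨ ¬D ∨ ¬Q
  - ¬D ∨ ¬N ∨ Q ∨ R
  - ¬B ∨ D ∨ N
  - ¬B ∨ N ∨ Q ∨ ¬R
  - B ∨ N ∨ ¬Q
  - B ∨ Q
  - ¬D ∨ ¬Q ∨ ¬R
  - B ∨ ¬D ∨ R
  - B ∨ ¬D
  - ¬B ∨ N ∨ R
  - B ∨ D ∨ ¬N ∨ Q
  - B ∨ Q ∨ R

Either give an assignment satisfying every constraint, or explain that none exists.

Set D = False.
Try N = False:
  (¬B ∨ D ∨ N) forces B = False.
  (B ∨ N ∨ ¬Q) forces Q = False.
  clause (B ∨ Q) is falsified — backtrack.
So N = True.
Set Q = True.
Set B = True.
Set R = False.
All clauses satisfied.

D: False, N: True, Q: True, B: True, R: False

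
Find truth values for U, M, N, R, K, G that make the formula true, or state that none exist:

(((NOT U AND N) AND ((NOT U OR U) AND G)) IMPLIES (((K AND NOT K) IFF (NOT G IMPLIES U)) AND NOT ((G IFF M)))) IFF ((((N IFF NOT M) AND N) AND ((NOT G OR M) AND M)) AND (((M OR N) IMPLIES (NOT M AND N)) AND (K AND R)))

U = False, M = True, N = True, R = False, K = True, G = True

  (((NOT U AND N) AND ((NOT U OR U) AND G)) IMPLIES (((K AND NOT K) IFF (NOT G IMPLIES U)) AND NOT ((G IFF M)))) IFF ((((N IFF NOT M) AND N) AND ((NOT G OR M) AND M)) AND (((M OR N) IMPLIES (NOT M AND N)) AND (K AND R))) = True
    ((NOT U AND N) AND ((NOT U OR U) AND G)) IMPLIES (((K AND NOT K) IFF (NOT G IMPLIES U)) AND NOT ((G IFF M))) = False
      (NOT U AND N) AND ((NOT U OR U) AND G) = True
        NOT U AND N = True
          NOT U = True
        (NOT U OR U) AND G = True
          NOT U OR U = True
            NOT U = True
      ((K AND NOT K) IFF (NOT G IMPLIES U)) AND NOT ((G IFF M)) = False
        (K AND NOT K) IFF (NOT G IMPLIES U) = False
          K AND NOT K = False
            NOT K = False
          NOT G IMPLIES U = True
            NOT G = False
        NOT ((G IFF M)) = False
          G IFF M = True
    (((N IFF NOT M) AND N) AND ((NOT G OR M) AND M)) AND (((M OR N) IMPLIES (NOT M AND N)) AND (K AND R)) = False
      ((N IFF NOT M) AND N) AND ((NOT G OR M) AND M) = False
        (N IFF NOT M) AND N = False
          N IFF NOT M = False
            NOT M = False
        (NOT G OR M) AND M = True
          NOT G OR M = True
            NOT G = False
      ((M OR N) IMPLIES (NOT M AND N)) AND (K AND R) = False
        (M OR N) IMPLIES (NOT M AND N) = False
          M OR N = True
          NOT M AND N = False
            NOT M = False
        K AND R = False
The formula evaluates to True.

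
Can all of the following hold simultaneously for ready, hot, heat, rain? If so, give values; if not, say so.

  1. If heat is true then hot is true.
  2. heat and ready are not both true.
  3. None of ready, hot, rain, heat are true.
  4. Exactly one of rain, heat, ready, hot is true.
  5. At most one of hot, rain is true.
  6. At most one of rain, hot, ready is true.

The formula is unsatisfiable.

Case heat = True:
  Constraint (3) is violated (heat=T) — contradiction.
Case heat = False:
  (3) forces ready = False.
  (3) forces hot = False.
  (3) forces rain = False.
  Constraint (4) is violated (rain=F, heat=F, ready=F, hot=F) — contradiction.
Both cases fail — unsatisfiable.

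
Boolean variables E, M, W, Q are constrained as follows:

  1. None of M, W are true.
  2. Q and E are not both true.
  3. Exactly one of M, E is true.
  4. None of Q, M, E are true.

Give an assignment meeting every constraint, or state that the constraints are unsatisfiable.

Unsatisfiable — no assignment works.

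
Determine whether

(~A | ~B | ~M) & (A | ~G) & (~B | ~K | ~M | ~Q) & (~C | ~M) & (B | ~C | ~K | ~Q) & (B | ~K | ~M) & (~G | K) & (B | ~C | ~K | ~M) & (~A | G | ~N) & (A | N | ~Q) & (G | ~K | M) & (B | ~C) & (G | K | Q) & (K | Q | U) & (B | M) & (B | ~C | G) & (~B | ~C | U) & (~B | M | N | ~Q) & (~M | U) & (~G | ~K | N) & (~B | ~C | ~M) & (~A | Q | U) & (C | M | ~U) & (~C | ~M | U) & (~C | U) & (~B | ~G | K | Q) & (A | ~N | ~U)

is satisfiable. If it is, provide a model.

Set U = False.
  then (~M | U) forces M = False.
  then (~C | U) forces C = False.
  then (B | M) forces B = True.
Set G = False.
  then (G | ~K | M) forces K = False.
  then (G | K | Q) forces Q = True.
  then (~B | M | N | ~Q) forces N = True.
  then (~A | G | ~N) forces A = False.
All clauses satisfied.

U = False; B = True; G = False; M = False; N = True; C = False; K = False; Q = True; A = False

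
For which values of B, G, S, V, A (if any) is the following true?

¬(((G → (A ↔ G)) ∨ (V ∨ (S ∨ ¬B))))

B=T; G=T; S=F; V=F; A=F

  ¬(((G → (A ↔ G)) ∨ (V ∨ (S ∨ ¬B)))) = True
    (G → (A ↔ G)) ∨ (V ∨ (S ∨ ¬B)) = False
      G → (A ↔ G) = False
        A ↔ G = False
      V ∨ (S ∨ ¬B) = False
        S ∨ ¬B = False
          ¬B = False
The formula evaluates to True.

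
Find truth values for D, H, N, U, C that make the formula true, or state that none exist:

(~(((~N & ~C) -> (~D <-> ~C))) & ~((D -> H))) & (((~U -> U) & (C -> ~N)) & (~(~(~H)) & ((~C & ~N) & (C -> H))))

D = True; H = False; N = False; U = True; C = False

  ~(((~N & ~C) -> (~D <-> ~C))) & ~((D -> H)) = True
    ~(((~N & ~C) -> (~D <-> ~C))) = True
      (~N & ~C) -> (~D <-> ~C) = False
        ~N & ~C = True
          ~N = True
          ~C = True
        ~D <-> ~C = False
          ~D = False
          ~C = True
    ~((D -> H)) = True
      D -> H = False
  ((~U -> U) & (C -> ~N)) & (~(~(~H)) & ((~C & ~N) & (C -> H))) = True
    (~U -> U) & (C -> ~N) = True
      ~U -> U = True
        ~U = False
      C -> ~N = True
        ~N = True
    ~(~(~H)) & ((~C & ~N) & (C -> H)) = True
      ~(~(~H)) = True
        ~(~H) = False
          ~H = True
      (~C & ~N) & (C -> H) = True
        ~C & ~N = True
          ~C = True
          ~N = True
        C -> H = True
Both conjuncts True, so the formula holds.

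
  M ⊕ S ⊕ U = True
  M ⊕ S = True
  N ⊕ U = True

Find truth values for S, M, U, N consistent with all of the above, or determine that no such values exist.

S: True; M: False; U: False; N: True

M ⊕ S ⊕ U = F ⊕ T ⊕ F = True ✓
M ⊕ S = F ⊕ T = True ✓
N ⊕ U = T ⊕ F = True ✓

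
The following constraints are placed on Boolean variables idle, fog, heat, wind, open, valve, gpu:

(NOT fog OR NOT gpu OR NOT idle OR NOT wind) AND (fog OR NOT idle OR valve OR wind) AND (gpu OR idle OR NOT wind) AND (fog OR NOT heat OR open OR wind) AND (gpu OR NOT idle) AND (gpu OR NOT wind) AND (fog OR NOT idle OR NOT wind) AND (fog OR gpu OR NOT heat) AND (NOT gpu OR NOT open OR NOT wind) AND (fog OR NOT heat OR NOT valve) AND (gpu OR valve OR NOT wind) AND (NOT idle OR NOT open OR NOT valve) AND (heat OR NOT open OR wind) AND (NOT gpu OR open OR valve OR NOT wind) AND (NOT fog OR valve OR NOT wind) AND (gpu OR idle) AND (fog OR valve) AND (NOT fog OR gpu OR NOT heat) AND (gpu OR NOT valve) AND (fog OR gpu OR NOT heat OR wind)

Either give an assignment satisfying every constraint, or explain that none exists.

Set idle = True.
  then (gpu OR NOT idle) forces gpu = True.
Set fog = False.
  then (fog OR NOT idle OR NOT wind) forces wind = False.
  then (fog OR valve) forces valve = True.
  then (fog OR NOT heat OR NOT valve) forces heat = False.
  then (NOT idle OR NOT open OR NOT valve) forces open = False.
All clauses satisfied.

idle=T, fog=F, heat=F, wind=F, open=F, valve=T, gpu=T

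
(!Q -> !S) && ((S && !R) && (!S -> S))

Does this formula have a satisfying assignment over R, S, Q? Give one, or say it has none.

R = False, S = True, Q = True

  !Q -> !S = True
    !Q = False
    !S = False
  (S && !R) && (!S -> S) = True
    S && !R = True
      !R = True
    !S -> S = True
      !S = False
Both conjuncts True, so the formula holds.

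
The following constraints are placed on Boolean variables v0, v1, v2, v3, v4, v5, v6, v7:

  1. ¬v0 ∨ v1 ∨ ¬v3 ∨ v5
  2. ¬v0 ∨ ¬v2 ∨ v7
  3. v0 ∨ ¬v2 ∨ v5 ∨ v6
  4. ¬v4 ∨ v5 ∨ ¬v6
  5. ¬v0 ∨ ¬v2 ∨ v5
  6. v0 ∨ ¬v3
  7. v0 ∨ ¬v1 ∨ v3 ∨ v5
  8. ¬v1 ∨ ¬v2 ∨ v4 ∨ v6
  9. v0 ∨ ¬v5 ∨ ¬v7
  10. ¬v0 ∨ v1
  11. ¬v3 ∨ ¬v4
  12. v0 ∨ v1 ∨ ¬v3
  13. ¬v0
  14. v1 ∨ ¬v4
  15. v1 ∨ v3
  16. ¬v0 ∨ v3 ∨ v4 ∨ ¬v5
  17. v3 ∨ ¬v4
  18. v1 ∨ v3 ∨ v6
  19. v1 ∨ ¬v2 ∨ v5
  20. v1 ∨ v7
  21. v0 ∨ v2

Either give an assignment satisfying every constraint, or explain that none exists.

v0 = False, v1 = True, v2 = True, v3 = False, v4 = False, v5 = True, v6 = True, v7 = False

Unit clause (¬v0) forces v0 = False.
In (v0 ∨ v2) only v2 is left, so v2 = True.
In (v0 ∨ ¬v3) only ¬v3 is left, so v3 = False.
In (v1 ∨ v3) only v1 is left, so v1 = True.
In (v3 ∨ ¬v4) only ¬v4 is left, so v4 = False.
In (v0 ∨ ¬v1 ∨ v3 ∨ v5) only v5 is left, so v5 = True.
In (¬v1 ∨ ¬v2 ∨ v4 ∨ v6) only v6 is left, so v6 = True.
In (v0 ∨ ¬v5 ∨ ¬v7) only ¬v7 is left, so v7 = False.
All clauses satisfied.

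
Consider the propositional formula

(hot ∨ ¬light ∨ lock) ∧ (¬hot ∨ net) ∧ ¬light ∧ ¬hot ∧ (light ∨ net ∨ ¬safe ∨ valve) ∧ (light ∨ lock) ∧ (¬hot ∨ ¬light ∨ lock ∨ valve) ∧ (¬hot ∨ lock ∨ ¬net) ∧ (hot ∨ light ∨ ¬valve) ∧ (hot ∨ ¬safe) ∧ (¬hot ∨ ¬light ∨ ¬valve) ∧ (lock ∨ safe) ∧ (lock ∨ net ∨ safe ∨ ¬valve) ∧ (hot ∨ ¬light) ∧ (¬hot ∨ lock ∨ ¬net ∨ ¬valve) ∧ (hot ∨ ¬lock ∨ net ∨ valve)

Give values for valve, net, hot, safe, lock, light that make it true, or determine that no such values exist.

valve = False; net = True; hot = False; safe = False; lock = True; light = False

Unit clause (¬light) forces light = False.
Unit clause (¬hot) forces hot = False.
In (light ∨ lock) only lock is left, so lock = True.
In (hot ∨ light ∨ ¬valve) only ¬valve is left, so valve = False.
In (hot ∨ ¬safe) only ¬safe is left, so safe = False.
In (hot ∨ ¬lock ∨ net ∨ valve) only net is left, so net = True.
All clauses satisfied.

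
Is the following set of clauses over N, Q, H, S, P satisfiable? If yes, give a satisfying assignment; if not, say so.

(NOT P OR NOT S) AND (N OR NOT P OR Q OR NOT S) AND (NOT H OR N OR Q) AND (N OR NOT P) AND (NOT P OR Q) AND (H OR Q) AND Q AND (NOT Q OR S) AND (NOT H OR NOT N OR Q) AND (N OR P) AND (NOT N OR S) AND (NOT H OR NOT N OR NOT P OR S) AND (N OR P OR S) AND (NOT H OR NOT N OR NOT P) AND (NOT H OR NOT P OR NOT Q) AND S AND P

Unsatisfiable — no assignment works.

Case S = True:
  (NOT P OR NOT S) forces P = False.
  Clause (P) is falsified — contradiction.
Case S = False:
  Clause (S) is falsified — contradiction.
Both cases fail, so the formula is unsatisfiable.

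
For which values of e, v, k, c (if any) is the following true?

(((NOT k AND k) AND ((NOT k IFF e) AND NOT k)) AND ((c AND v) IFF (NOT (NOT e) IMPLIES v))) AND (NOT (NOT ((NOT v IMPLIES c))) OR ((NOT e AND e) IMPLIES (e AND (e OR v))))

No satisfying assignment exists.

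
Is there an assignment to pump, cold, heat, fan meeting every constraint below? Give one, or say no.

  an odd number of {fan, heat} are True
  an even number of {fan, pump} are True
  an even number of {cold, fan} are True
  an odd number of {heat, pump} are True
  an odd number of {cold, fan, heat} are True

pump = False; cold = False; heat = True; fan = False

{fan, heat}: 1 true → odd ✓
{fan, pump}: 0 true → even ✓
{cold, fan}: 0 true → even ✓
{heat, pump}: 1 true → odd ✓
{cold, fan, heat}: 1 true → odd ✓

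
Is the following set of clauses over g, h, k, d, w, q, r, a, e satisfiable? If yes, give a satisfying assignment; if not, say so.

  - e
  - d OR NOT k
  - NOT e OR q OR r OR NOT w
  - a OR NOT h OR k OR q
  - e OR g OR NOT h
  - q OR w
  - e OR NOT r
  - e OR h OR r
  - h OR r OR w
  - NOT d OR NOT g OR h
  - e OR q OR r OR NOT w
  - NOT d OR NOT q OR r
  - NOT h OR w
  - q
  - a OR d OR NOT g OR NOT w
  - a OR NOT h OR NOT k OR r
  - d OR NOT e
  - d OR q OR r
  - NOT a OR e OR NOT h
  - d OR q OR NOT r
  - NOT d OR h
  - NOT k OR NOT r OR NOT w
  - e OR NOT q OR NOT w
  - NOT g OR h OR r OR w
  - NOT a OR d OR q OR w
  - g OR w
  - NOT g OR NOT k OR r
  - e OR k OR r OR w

Unit clause (e) forces e = True.
Unit clause (q) forces q = True.
In (d OR NOT e) only d is left, so d = True.
In (NOT d OR h) only h is left, so h = True.
In (NOT d OR NOT q OR r) only r is left, so r = True.
In (NOT h OR w) only w is left, so w = True.
In (NOT k OR NOT r OR NOT w) only NOT k is left, so k = False.
Set g = True.
Set a = True.
All clauses satisfied.

g=T; h=T; k=F; d=T; w=T; q=T; r=T; a=T; e=T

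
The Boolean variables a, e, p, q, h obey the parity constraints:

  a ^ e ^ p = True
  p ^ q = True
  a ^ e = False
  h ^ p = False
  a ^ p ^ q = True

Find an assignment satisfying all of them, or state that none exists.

a=F, e=F, p=T, q=F, h=T

a ^ e ^ p = F ^ F ^ T = True ✓
p ^ q = T ^ F = True ✓
a ^ e = F ^ F = False ✓
h ^ p = T ^ T = False ✓
a ^ p ^ q = F ^ T ^ F = True ✓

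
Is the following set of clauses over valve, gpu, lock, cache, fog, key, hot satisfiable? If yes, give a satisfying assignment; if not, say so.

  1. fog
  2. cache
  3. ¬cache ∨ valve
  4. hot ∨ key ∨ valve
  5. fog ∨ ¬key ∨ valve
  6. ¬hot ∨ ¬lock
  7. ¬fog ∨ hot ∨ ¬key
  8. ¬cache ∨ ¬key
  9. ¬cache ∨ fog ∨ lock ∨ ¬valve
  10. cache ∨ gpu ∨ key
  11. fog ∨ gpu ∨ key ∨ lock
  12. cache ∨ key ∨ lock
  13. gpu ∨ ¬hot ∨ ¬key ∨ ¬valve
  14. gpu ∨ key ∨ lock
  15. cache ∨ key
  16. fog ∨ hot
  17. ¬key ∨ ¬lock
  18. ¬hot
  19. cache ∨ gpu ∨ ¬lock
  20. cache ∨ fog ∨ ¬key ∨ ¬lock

valve: True, gpu: False, lock: True, cache: True, fog: True, key: False, hot: False

Unit clause (fog) forces fog = True.
Unit clause (cache) forces cache = True.
In (¬cache ∨ valve) only valve is left, so valve = True.
In (¬cache ∨ ¬key) only ¬key is left, so key = False.
Unit clause (¬hot) forces hot = False.
Set gpu = False.
  then (gpu ∨ key ∨ lock) forces lock = True.
All clauses satisfied.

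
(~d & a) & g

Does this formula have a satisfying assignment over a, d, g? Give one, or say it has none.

a=T, d=F, g=T

  ~d & a = True
    ~d = True
Both conjuncts True, so the formula holds.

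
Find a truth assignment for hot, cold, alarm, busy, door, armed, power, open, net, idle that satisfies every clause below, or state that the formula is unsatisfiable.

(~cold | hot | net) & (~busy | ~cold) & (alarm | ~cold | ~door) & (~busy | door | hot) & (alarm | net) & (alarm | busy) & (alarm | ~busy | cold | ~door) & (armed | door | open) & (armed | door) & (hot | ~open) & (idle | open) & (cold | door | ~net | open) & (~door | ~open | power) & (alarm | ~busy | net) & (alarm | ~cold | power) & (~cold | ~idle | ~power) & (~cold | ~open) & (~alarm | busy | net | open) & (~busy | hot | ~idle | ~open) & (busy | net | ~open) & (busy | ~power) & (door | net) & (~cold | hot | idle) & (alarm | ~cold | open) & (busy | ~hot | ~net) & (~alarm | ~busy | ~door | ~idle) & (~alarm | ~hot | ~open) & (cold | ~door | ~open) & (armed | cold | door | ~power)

hot: True, cold: False, alarm: False, busy: True, door: False, armed: True, power: False, open: True, net: True, idle: True

Set hot = True.
Set cold = False.
Set alarm = False.
  then (alarm | net) forces net = True.
  then (alarm | busy) forces busy = True.
  then (alarm | ~busy | cold | ~door) forces door = False.
  then (armed | door) forces armed = True.
  then (cold | door | ~net | open) forces open = True.
Set power = False.
Set idle = True.
All clauses satisfied.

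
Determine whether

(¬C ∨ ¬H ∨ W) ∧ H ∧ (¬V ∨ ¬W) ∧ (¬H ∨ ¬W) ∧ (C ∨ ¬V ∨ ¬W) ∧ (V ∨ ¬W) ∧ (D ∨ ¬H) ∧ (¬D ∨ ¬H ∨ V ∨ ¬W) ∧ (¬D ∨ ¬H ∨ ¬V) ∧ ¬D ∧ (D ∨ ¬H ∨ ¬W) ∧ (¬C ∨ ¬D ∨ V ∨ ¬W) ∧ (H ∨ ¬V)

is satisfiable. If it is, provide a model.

Case D = True:
  Clause (¬D) is falsified — contradiction.
Case D = False:
  (H) forces H = True.
  Clause (D ∨ ¬H) is falsified — contradiction.
Both cases fail, so the formula is unsatisfiable.

UNSATISFIABLE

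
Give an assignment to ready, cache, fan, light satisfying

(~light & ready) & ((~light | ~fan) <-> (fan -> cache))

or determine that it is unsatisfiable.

ready: True; cache: False; fan: False; light: False

  ~light & ready = True
    ~light = True
  (~light | ~fan) <-> (fan -> cache) = True
    ~light | ~fan = True
      ~light = True
      ~fan = True
    fan -> cache = True
Both conjuncts True, so the formula holds.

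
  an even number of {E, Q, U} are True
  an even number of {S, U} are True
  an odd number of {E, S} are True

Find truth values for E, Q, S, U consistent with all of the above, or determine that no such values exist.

E = False, Q = True, S = True, U = True

{E, Q, U}: 2 true → even ✓
{S, U}: 2 true → even ✓
{E, S}: 1 true → odd ✓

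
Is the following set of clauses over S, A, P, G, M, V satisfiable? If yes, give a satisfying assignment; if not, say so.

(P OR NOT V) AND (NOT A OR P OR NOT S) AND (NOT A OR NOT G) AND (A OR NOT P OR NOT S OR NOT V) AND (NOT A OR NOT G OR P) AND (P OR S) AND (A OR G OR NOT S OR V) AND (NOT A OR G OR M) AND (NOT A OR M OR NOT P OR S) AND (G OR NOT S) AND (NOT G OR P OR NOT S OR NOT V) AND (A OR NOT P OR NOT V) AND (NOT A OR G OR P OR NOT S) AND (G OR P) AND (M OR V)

Set S = True.
  then (G OR NOT S) forces G = True.
  then (NOT A OR NOT G) forces A = False.
Set P = False.
  then (P OR NOT V) forces V = False.
  then (M OR V) forces M = True.
All clauses satisfied.

S = True, A = False, P = False, G = True, M = True, V = False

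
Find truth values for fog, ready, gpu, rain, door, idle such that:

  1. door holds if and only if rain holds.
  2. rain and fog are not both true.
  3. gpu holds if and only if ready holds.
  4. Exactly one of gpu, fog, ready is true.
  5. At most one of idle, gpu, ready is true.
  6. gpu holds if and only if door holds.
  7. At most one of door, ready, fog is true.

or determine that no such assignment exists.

fog: True; ready: False; gpu: False; rain: False; door: False; idle: True

  (1) door=F, rain=F — same ✓
  (2) rain=F, fog=T — not both ✓
  (3) gpu=F, ready=F — same ✓
  (4) {gpu, fog, ready}: 1 true — exactly one ✓
  (5) {idle, gpu, ready}: 1 true — at most one ✓
  (6) gpu=F, door=F — same ✓
  (7) {door, ready, fog}: 1 true — at most one ✓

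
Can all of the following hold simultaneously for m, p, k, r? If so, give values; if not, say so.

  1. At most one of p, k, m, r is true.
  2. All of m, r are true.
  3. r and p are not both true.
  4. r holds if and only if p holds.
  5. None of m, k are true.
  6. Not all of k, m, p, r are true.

UNSATISFIABLE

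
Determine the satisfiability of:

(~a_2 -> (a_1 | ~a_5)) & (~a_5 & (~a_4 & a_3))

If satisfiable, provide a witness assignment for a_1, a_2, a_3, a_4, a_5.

a_1 = False, a_2 = True, a_3 = True, a_4 = False, a_5 = False

  ~a_2 -> (a_1 | ~a_5) = True
    ~a_2 = False
    a_1 | ~a_5 = True
      ~a_5 = True
  ~a_5 & (~a_4 & a_3) = True
    ~a_5 = True
    ~a_4 & a_3 = True
      ~a_4 = True
Both conjuncts True, so the formula holds.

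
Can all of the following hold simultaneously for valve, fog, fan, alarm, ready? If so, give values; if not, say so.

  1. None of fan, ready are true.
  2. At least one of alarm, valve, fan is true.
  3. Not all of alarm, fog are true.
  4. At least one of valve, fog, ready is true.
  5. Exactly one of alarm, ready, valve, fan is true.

valve=T, fog=T, fan=F, alarm=F, ready=F

  (1) {fan, ready}: 0 true — none ✓
  (2) {alarm, valve, fan}: 1 true — at least one ✓
  (3) {alarm, fog}: 1/2 true — not all ✓
  (4) {valve, fog, ready}: 2 true — at least one ✓
  (5) {alarm, ready, valve, fan}: 1 true — exactly one ✓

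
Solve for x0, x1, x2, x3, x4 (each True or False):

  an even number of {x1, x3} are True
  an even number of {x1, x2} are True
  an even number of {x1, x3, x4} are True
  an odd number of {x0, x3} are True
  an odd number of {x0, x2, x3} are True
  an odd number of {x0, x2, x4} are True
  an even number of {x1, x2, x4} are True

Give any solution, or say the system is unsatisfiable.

x0 = True, x1 = False, x2 = False, x3 = False, x4 = False

{x1, x3}: 0 true → even ✓
{x1, x2}: 0 true → even ✓
{x1, x3, x4}: 0 true → even ✓
{x0, x3}: 1 true → odd ✓
{x0, x2, x3}: 1 true → odd ✓
{x0, x2, x4}: 1 true → odd ✓
{x1, x2, x4}: 0 true → even ✓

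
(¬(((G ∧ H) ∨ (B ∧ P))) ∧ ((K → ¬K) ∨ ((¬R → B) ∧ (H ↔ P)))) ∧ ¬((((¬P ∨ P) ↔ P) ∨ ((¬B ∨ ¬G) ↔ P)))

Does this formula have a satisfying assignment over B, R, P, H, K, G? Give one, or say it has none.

B = False; R = True; P = False; H = True; K = False; G = False

  ¬(((G ∧ H) ∨ (B ∧ P))) ∧ ((K → ¬K) ∨ ((¬R → B) ∧ (H ↔ P))) = True
    ¬(((G ∧ H) ∨ (B ∧ P))) = True
      (G ∧ H) ∨ (B ∧ P) = False
        G ∧ H = False
        B ∧ P = False
    (K → ¬K) ∨ ((¬R → B) ∧ (H ↔ P)) = True
      K → ¬K = True
        ¬K = True
      (¬R → B) ∧ (H ↔ P) = False
        ¬R → B = True
          ¬R = False
        H ↔ P = False
  ¬((((¬P ∨ P) ↔ P) ∨ ((¬B ∨ ¬G) ↔ P))) = True
    ((¬P ∨ P) ↔ P) ∨ ((¬B ∨ ¬G) ↔ P) = False
      (¬P ∨ P) ↔ P = False
        ¬P ∨ P = True
          ¬P = True
      (¬B ∨ ¬G) ↔ P = False
        ¬B ∨ ¬G = True
          ¬B = True
          ¬G = True
Both conjuncts True, so the formula holds.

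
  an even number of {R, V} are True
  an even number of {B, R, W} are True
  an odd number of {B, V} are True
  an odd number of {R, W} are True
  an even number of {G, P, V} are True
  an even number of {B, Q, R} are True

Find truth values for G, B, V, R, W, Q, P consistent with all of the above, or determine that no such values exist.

G: False, B: True, V: False, R: False, W: True, Q: True, P: False

{R, V}: 0 true → even ✓
{B, R, W}: 2 true → even ✓
{B, V}: 1 true → odd ✓
{R, W}: 1 true → odd ✓
{G, P, V}: 0 true → even ✓
{B, Q, R}: 2 true → even ✓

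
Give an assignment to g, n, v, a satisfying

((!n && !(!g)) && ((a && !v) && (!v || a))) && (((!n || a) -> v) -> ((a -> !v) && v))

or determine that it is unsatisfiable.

g: True; n: False; v: False; a: True

  (!n && !(!g)) && ((a && !v) && (!v || a)) = True
    !n && !(!g) = True
      !n = True
      !(!g) = True
        !g = False
    (a && !v) && (!v || a) = True
      a && !v = True
        !v = True
      !v || a = True
        !v = True
  ((!n || a) -> v) -> ((a -> !v) && v) = True
    (!n || a) -> v = False
      !n || a = True
        !n = True
    (a -> !v) && v = False
      a -> !v = True
        !v = True
Both conjuncts True, so the formula holds.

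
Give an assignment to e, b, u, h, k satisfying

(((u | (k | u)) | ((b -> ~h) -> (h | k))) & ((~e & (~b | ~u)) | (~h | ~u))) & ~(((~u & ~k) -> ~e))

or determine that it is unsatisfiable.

e=T, b=F, u=F, h=T, k=F

  ((u | (k | u)) | ((b -> ~h) -> (h | k))) & ((~e & (~b | ~u)) | (~h | ~u)) = True
    (u | (k | u)) | ((b -> ~h) -> (h | k)) = True
      u | (k | u) = False
        k | u = False
      (b -> ~h) -> (h | k) = True
        b -> ~h = True
          ~h = False
        h | k = True
    (~e & (~b | ~u)) | (~h | ~u) = True
      ~e & (~b | ~u) = False
        ~e = False
        ~b | ~u = True
          ~b = True
          ~u = True
      ~h | ~u = True
        ~h = False
        ~u = True
  ~(((~u & ~k) -> ~e)) = True
    (~u & ~k) -> ~e = False
      ~u & ~k = True
        ~u = True
        ~k = True
      ~e = False
Both conjuncts True, so the formula holds.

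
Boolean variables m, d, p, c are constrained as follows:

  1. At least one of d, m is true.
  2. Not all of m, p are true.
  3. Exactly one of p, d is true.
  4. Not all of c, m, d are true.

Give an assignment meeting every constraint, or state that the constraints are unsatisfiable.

m=T, d=T, p=F, c=F

  (1) {d, m}: 2 true — at least one ✓
  (2) {m, p}: 1/2 true — not all ✓
  (3) {p, d}: 1 true — exactly one ✓
  (4) {c, m, d}: 2/3 true — not all ✓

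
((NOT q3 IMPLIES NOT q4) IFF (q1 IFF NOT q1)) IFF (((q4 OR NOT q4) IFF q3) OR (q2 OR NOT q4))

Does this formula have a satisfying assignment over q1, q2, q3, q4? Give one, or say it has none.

q1=F, q2=T, q3=F, q4=T

  ((NOT q3 IMPLIES NOT q4) IFF (q1 IFF NOT q1)) IFF (((q4 OR NOT q4) IFF q3) OR (q2 OR NOT q4)) = True
    (NOT q3 IMPLIES NOT q4) IFF (q1 IFF NOT q1) = True
      NOT q3 IMPLIES NOT q4 = False
        NOT q3 = True
        NOT q4 = False
      q1 IFF NOT q1 = False
        NOT q1 = True
    ((q4 OR NOT q4) IFF q3) OR (q2 OR NOT q4) = True
      (q4 OR NOT q4) IFF q3 = False
        q4 OR NOT q4 = True
          NOT q4 = False
      q2 OR NOT q4 = True
        NOT q4 = False
The formula evaluates to True.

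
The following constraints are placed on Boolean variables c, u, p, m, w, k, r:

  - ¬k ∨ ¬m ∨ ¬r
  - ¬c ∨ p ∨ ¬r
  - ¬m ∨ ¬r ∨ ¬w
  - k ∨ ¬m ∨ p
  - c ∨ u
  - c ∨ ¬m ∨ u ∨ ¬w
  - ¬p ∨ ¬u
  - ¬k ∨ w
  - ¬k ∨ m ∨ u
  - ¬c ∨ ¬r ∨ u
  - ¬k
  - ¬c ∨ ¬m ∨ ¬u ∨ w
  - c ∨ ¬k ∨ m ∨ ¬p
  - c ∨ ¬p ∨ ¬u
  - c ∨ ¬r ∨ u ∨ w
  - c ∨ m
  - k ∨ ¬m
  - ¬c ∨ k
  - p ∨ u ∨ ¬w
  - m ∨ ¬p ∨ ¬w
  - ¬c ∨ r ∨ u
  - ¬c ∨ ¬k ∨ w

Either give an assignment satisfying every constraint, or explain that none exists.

Case k = True:
  Clause (¬k) is falsified — contradiction.
Case k = False:
  (k ∨ ¬m) forces m = False.
  (c ∨ m) forces c = True.
  Clause (¬c ∨ k) is falsified — contradiction.
Both cases fail, so the formula is unsatisfiable.

Unsatisfiable — no assignment works.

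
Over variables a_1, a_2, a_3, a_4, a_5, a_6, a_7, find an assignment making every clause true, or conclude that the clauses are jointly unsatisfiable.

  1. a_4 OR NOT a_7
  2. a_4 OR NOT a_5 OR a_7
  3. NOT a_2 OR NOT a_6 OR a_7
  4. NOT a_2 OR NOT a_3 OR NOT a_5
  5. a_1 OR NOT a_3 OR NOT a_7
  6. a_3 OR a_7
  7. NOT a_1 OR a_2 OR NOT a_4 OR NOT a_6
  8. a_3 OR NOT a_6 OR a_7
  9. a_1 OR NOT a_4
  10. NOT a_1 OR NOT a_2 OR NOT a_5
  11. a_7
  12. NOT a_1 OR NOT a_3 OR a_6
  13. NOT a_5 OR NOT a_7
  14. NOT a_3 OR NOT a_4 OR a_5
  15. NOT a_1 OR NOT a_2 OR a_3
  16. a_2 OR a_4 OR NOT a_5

Unit clause (a_7) forces a_7 = True.
In (NOT a_5 OR NOT a_7) only NOT a_5 is left, so a_5 = False.
In (a_4 OR NOT a_7) only a_4 is left, so a_4 = True.
In (a_1 OR NOT a_4) only a_1 is left, so a_1 = True.
In (NOT a_3 OR NOT a_4 OR a_5) only NOT a_3 is left, so a_3 = False.
In (NOT a_1 OR NOT a_2 OR a_3) only NOT a_2 is left, so a_2 = False.
In (NOT a_1 OR a_2 OR NOT a_4 OR NOT a_6) only NOT a_6 is left, so a_6 = False.
All clauses satisfied.

a_1 = True; a_2 = False; a_3 = False; a_4 = True; a_5 = False; a_6 = False; a_7 = True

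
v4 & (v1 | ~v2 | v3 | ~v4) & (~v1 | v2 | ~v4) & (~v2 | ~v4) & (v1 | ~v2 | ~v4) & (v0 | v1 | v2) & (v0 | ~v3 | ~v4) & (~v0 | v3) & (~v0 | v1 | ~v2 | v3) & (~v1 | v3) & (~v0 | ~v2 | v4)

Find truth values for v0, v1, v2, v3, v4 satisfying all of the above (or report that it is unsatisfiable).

Unit clause (v4) forces v4 = True.
In (~v2 | ~v4) only ~v2 is left, so v2 = False.
In (~v1 | v2 | ~v4) only ~v1 is left, so v1 = False.
In (v0 | v1 | v2) only v0 is left, so v0 = True.
In (~v0 | v3) only v3 is left, so v3 = True.
All clauses satisfied.

v0=T; v1=F; v2=F; v3=T; v4=T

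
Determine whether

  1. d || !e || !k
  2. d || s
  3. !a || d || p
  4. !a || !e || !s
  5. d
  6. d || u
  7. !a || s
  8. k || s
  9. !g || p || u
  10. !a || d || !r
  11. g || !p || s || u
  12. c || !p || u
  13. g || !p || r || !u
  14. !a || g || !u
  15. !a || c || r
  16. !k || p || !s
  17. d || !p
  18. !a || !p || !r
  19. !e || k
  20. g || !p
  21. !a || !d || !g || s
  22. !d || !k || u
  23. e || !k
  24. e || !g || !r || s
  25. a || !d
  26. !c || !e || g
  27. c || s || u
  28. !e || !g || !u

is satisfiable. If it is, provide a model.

c = False, a = True, r = True, k = False, d = True, g = True, e = False, u = True, s = True, p = False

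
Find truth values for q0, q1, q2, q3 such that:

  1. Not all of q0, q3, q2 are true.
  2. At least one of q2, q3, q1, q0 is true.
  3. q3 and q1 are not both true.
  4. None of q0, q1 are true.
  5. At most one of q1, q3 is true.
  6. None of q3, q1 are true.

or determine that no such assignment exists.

q0 = False, q1 = False, q2 = True, q3 = False

  (1) {q0, q3, q2}: 1/3 true — not all ✓
  (2) {q2, q3, q1, q0}: 1 true — at least one ✓
  (3) q3=F, q1=F — not both ✓
  (4) {q0, q1}: 0 true — none ✓
  (5) {q1, q3}: 0 true — at most one ✓
  (6) {q3, q1}: 0 true — none ✓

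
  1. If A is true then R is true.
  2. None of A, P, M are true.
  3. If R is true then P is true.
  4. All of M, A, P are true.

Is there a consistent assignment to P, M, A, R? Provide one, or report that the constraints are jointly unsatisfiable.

Unsatisfiable

Case P = True:
  Constraint (2) is violated (P=T) — contradiction.
Case P = False:
  Constraint (4) is violated (P=F) — contradiction.
Both cases fail — unsatisfiable.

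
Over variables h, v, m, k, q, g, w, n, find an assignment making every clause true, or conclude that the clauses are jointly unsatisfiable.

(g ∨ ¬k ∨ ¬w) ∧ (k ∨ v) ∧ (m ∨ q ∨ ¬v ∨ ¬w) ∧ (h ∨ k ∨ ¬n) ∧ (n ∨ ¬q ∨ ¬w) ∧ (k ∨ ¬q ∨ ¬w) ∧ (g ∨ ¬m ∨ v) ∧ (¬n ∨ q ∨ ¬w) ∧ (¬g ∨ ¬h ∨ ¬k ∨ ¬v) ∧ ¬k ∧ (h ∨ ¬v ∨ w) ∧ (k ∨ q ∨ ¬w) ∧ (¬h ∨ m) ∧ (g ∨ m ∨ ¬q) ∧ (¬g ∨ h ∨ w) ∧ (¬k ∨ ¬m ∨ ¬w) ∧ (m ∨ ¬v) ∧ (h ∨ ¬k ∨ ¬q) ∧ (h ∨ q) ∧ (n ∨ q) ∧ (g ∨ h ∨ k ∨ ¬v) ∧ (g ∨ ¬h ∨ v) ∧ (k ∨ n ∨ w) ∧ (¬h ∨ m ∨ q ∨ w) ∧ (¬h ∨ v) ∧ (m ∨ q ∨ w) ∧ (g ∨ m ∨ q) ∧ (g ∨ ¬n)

h = True, v = True, m = True, k = False, q = True, g = True, w = False, n = True

Unit clause (¬k) forces k = False.
In (k ∨ v) only v is left, so v = True.
In (m ∨ ¬v) only m is left, so m = True.
Try h = False:
  (h ∨ k ∨ ¬n) forces n = False.
  (h ∨ ¬v ∨ w) forces w = True.
  (n ∨ ¬q ∨ ¬w) forces q = False.
  clause (k ∨ q ∨ ¬w) is falsified — backtrack.
So h = True.
Set q = True.
  then (k ∨ ¬q ∨ ¬w) forces w = False.
  then (k ∨ n ∨ w) forces n = True.
  then (g ∨ ¬n) forces g = True.
All clauses satisfied.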